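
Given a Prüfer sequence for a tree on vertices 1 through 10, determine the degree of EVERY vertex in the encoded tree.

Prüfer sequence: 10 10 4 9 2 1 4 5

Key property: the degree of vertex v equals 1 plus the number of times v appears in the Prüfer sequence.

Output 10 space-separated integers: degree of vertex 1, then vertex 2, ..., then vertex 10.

Answer: 2 2 1 3 2 1 1 1 2 3

Derivation:
p_1 = 10: count[10] becomes 1
p_2 = 10: count[10] becomes 2
p_3 = 4: count[4] becomes 1
p_4 = 9: count[9] becomes 1
p_5 = 2: count[2] becomes 1
p_6 = 1: count[1] becomes 1
p_7 = 4: count[4] becomes 2
p_8 = 5: count[5] becomes 1
Degrees (1 + count): deg[1]=1+1=2, deg[2]=1+1=2, deg[3]=1+0=1, deg[4]=1+2=3, deg[5]=1+1=2, deg[6]=1+0=1, deg[7]=1+0=1, deg[8]=1+0=1, deg[9]=1+1=2, deg[10]=1+2=3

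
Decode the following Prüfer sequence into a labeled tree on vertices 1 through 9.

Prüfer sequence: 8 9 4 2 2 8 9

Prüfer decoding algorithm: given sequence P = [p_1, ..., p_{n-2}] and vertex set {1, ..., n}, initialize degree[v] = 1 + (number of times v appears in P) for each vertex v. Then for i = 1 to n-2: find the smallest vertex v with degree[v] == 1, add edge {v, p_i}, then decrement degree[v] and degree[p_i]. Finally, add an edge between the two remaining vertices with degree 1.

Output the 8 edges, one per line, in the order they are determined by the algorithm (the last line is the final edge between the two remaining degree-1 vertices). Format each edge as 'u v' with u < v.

Answer: 1 8
3 9
4 5
2 4
2 6
2 8
7 9
8 9

Derivation:
Initial degrees: {1:1, 2:3, 3:1, 4:2, 5:1, 6:1, 7:1, 8:3, 9:3}
Step 1: smallest deg-1 vertex = 1, p_1 = 8. Add edge {1,8}. Now deg[1]=0, deg[8]=2.
Step 2: smallest deg-1 vertex = 3, p_2 = 9. Add edge {3,9}. Now deg[3]=0, deg[9]=2.
Step 3: smallest deg-1 vertex = 5, p_3 = 4. Add edge {4,5}. Now deg[5]=0, deg[4]=1.
Step 4: smallest deg-1 vertex = 4, p_4 = 2. Add edge {2,4}. Now deg[4]=0, deg[2]=2.
Step 5: smallest deg-1 vertex = 6, p_5 = 2. Add edge {2,6}. Now deg[6]=0, deg[2]=1.
Step 6: smallest deg-1 vertex = 2, p_6 = 8. Add edge {2,8}. Now deg[2]=0, deg[8]=1.
Step 7: smallest deg-1 vertex = 7, p_7 = 9. Add edge {7,9}. Now deg[7]=0, deg[9]=1.
Final: two remaining deg-1 vertices are 8, 9. Add edge {8,9}.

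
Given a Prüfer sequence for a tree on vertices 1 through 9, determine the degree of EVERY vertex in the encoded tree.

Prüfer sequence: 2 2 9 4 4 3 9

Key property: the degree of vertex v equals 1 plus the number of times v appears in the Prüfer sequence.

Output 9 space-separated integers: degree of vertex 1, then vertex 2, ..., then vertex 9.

Answer: 1 3 2 3 1 1 1 1 3

Derivation:
p_1 = 2: count[2] becomes 1
p_2 = 2: count[2] becomes 2
p_3 = 9: count[9] becomes 1
p_4 = 4: count[4] becomes 1
p_5 = 4: count[4] becomes 2
p_6 = 3: count[3] becomes 1
p_7 = 9: count[9] becomes 2
Degrees (1 + count): deg[1]=1+0=1, deg[2]=1+2=3, deg[3]=1+1=2, deg[4]=1+2=3, deg[5]=1+0=1, deg[6]=1+0=1, deg[7]=1+0=1, deg[8]=1+0=1, deg[9]=1+2=3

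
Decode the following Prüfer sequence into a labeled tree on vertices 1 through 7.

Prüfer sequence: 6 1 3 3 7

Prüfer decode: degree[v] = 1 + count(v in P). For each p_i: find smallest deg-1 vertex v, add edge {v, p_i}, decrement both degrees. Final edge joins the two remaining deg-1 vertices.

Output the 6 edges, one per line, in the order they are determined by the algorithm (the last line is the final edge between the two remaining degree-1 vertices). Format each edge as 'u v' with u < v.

Answer: 2 6
1 4
1 3
3 5
3 7
6 7

Derivation:
Initial degrees: {1:2, 2:1, 3:3, 4:1, 5:1, 6:2, 7:2}
Step 1: smallest deg-1 vertex = 2, p_1 = 6. Add edge {2,6}. Now deg[2]=0, deg[6]=1.
Step 2: smallest deg-1 vertex = 4, p_2 = 1. Add edge {1,4}. Now deg[4]=0, deg[1]=1.
Step 3: smallest deg-1 vertex = 1, p_3 = 3. Add edge {1,3}. Now deg[1]=0, deg[3]=2.
Step 4: smallest deg-1 vertex = 5, p_4 = 3. Add edge {3,5}. Now deg[5]=0, deg[3]=1.
Step 5: smallest deg-1 vertex = 3, p_5 = 7. Add edge {3,7}. Now deg[3]=0, deg[7]=1.
Final: two remaining deg-1 vertices are 6, 7. Add edge {6,7}.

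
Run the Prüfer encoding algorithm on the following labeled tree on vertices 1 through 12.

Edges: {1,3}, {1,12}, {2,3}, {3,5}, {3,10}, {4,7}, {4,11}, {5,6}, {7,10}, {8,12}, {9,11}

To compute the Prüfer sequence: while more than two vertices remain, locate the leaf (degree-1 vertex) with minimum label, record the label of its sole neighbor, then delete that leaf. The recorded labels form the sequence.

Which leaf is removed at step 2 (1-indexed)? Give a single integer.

Step 1: current leaves = {2,6,8,9}. Remove leaf 2 (neighbor: 3).
Step 2: current leaves = {6,8,9}. Remove leaf 6 (neighbor: 5).

Answer: 6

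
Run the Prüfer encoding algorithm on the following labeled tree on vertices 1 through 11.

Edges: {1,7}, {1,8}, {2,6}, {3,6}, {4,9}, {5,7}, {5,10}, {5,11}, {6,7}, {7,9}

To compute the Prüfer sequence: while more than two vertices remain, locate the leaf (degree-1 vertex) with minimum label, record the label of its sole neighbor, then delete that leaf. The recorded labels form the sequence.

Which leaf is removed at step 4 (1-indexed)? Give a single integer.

Step 1: current leaves = {2,3,4,8,10,11}. Remove leaf 2 (neighbor: 6).
Step 2: current leaves = {3,4,8,10,11}. Remove leaf 3 (neighbor: 6).
Step 3: current leaves = {4,6,8,10,11}. Remove leaf 4 (neighbor: 9).
Step 4: current leaves = {6,8,9,10,11}. Remove leaf 6 (neighbor: 7).

Answer: 6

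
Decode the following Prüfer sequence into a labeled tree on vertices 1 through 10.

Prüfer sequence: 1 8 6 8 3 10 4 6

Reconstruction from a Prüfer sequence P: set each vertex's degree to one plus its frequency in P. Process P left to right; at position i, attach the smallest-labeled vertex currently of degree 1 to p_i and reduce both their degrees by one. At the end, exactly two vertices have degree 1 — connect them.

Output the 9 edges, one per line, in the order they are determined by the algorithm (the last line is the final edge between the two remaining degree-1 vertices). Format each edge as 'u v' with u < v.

Answer: 1 2
1 8
5 6
7 8
3 8
3 10
4 9
4 6
6 10

Derivation:
Initial degrees: {1:2, 2:1, 3:2, 4:2, 5:1, 6:3, 7:1, 8:3, 9:1, 10:2}
Step 1: smallest deg-1 vertex = 2, p_1 = 1. Add edge {1,2}. Now deg[2]=0, deg[1]=1.
Step 2: smallest deg-1 vertex = 1, p_2 = 8. Add edge {1,8}. Now deg[1]=0, deg[8]=2.
Step 3: smallest deg-1 vertex = 5, p_3 = 6. Add edge {5,6}. Now deg[5]=0, deg[6]=2.
Step 4: smallest deg-1 vertex = 7, p_4 = 8. Add edge {7,8}. Now deg[7]=0, deg[8]=1.
Step 5: smallest deg-1 vertex = 8, p_5 = 3. Add edge {3,8}. Now deg[8]=0, deg[3]=1.
Step 6: smallest deg-1 vertex = 3, p_6 = 10. Add edge {3,10}. Now deg[3]=0, deg[10]=1.
Step 7: smallest deg-1 vertex = 9, p_7 = 4. Add edge {4,9}. Now deg[9]=0, deg[4]=1.
Step 8: smallest deg-1 vertex = 4, p_8 = 6. Add edge {4,6}. Now deg[4]=0, deg[6]=1.
Final: two remaining deg-1 vertices are 6, 10. Add edge {6,10}.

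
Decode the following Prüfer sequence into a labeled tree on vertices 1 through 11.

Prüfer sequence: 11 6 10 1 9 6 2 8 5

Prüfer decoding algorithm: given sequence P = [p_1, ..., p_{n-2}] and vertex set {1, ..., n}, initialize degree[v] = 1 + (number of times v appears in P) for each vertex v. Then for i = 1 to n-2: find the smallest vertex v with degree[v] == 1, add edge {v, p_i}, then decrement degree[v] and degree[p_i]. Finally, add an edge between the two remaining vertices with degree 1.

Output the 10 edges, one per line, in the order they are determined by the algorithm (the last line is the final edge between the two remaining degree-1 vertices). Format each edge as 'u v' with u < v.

Answer: 3 11
4 6
7 10
1 10
1 9
6 9
2 6
2 8
5 8
5 11

Derivation:
Initial degrees: {1:2, 2:2, 3:1, 4:1, 5:2, 6:3, 7:1, 8:2, 9:2, 10:2, 11:2}
Step 1: smallest deg-1 vertex = 3, p_1 = 11. Add edge {3,11}. Now deg[3]=0, deg[11]=1.
Step 2: smallest deg-1 vertex = 4, p_2 = 6. Add edge {4,6}. Now deg[4]=0, deg[6]=2.
Step 3: smallest deg-1 vertex = 7, p_3 = 10. Add edge {7,10}. Now deg[7]=0, deg[10]=1.
Step 4: smallest deg-1 vertex = 10, p_4 = 1. Add edge {1,10}. Now deg[10]=0, deg[1]=1.
Step 5: smallest deg-1 vertex = 1, p_5 = 9. Add edge {1,9}. Now deg[1]=0, deg[9]=1.
Step 6: smallest deg-1 vertex = 9, p_6 = 6. Add edge {6,9}. Now deg[9]=0, deg[6]=1.
Step 7: smallest deg-1 vertex = 6, p_7 = 2. Add edge {2,6}. Now deg[6]=0, deg[2]=1.
Step 8: smallest deg-1 vertex = 2, p_8 = 8. Add edge {2,8}. Now deg[2]=0, deg[8]=1.
Step 9: smallest deg-1 vertex = 8, p_9 = 5. Add edge {5,8}. Now deg[8]=0, deg[5]=1.
Final: two remaining deg-1 vertices are 5, 11. Add edge {5,11}.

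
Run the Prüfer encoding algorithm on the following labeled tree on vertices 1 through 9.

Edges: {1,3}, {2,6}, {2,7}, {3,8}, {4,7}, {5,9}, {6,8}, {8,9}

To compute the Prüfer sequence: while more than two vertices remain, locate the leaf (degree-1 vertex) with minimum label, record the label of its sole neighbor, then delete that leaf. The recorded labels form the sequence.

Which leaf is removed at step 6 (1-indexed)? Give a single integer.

Step 1: current leaves = {1,4,5}. Remove leaf 1 (neighbor: 3).
Step 2: current leaves = {3,4,5}. Remove leaf 3 (neighbor: 8).
Step 3: current leaves = {4,5}. Remove leaf 4 (neighbor: 7).
Step 4: current leaves = {5,7}. Remove leaf 5 (neighbor: 9).
Step 5: current leaves = {7,9}. Remove leaf 7 (neighbor: 2).
Step 6: current leaves = {2,9}. Remove leaf 2 (neighbor: 6).

Answer: 2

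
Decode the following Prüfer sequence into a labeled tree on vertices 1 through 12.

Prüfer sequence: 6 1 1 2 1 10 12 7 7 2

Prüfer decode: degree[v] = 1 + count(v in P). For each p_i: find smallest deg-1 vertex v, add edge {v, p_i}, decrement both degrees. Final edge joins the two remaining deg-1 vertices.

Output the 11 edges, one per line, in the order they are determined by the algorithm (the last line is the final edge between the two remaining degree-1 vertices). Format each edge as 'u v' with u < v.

Answer: 3 6
1 4
1 5
2 6
1 8
1 10
9 12
7 10
7 11
2 7
2 12

Derivation:
Initial degrees: {1:4, 2:3, 3:1, 4:1, 5:1, 6:2, 7:3, 8:1, 9:1, 10:2, 11:1, 12:2}
Step 1: smallest deg-1 vertex = 3, p_1 = 6. Add edge {3,6}. Now deg[3]=0, deg[6]=1.
Step 2: smallest deg-1 vertex = 4, p_2 = 1. Add edge {1,4}. Now deg[4]=0, deg[1]=3.
Step 3: smallest deg-1 vertex = 5, p_3 = 1. Add edge {1,5}. Now deg[5]=0, deg[1]=2.
Step 4: smallest deg-1 vertex = 6, p_4 = 2. Add edge {2,6}. Now deg[6]=0, deg[2]=2.
Step 5: smallest deg-1 vertex = 8, p_5 = 1. Add edge {1,8}. Now deg[8]=0, deg[1]=1.
Step 6: smallest deg-1 vertex = 1, p_6 = 10. Add edge {1,10}. Now deg[1]=0, deg[10]=1.
Step 7: smallest deg-1 vertex = 9, p_7 = 12. Add edge {9,12}. Now deg[9]=0, deg[12]=1.
Step 8: smallest deg-1 vertex = 10, p_8 = 7. Add edge {7,10}. Now deg[10]=0, deg[7]=2.
Step 9: smallest deg-1 vertex = 11, p_9 = 7. Add edge {7,11}. Now deg[11]=0, deg[7]=1.
Step 10: smallest deg-1 vertex = 7, p_10 = 2. Add edge {2,7}. Now deg[7]=0, deg[2]=1.
Final: two remaining deg-1 vertices are 2, 12. Add edge {2,12}.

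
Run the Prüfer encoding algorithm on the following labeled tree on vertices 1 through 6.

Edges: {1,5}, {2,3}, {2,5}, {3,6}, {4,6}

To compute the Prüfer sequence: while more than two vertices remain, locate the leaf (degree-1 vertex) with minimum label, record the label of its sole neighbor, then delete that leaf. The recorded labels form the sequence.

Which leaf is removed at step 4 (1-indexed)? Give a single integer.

Answer: 2

Derivation:
Step 1: current leaves = {1,4}. Remove leaf 1 (neighbor: 5).
Step 2: current leaves = {4,5}. Remove leaf 4 (neighbor: 6).
Step 3: current leaves = {5,6}. Remove leaf 5 (neighbor: 2).
Step 4: current leaves = {2,6}. Remove leaf 2 (neighbor: 3).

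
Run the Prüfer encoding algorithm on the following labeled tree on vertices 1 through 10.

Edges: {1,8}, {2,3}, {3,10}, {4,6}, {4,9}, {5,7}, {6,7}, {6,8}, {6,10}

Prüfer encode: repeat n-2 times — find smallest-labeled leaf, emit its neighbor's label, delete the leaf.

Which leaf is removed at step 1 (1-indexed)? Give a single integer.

Answer: 1

Derivation:
Step 1: current leaves = {1,2,5,9}. Remove leaf 1 (neighbor: 8).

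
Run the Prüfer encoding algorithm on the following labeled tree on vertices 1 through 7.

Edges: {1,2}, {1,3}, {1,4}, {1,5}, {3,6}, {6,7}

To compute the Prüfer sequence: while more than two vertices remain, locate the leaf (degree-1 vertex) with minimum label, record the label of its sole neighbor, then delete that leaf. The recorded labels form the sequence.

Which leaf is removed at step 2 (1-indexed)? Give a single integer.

Step 1: current leaves = {2,4,5,7}. Remove leaf 2 (neighbor: 1).
Step 2: current leaves = {4,5,7}. Remove leaf 4 (neighbor: 1).

Answer: 4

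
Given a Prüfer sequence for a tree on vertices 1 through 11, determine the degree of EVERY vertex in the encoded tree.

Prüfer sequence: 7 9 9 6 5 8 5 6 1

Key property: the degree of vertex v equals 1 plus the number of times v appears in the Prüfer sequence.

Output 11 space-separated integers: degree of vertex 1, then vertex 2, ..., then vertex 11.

Answer: 2 1 1 1 3 3 2 2 3 1 1

Derivation:
p_1 = 7: count[7] becomes 1
p_2 = 9: count[9] becomes 1
p_3 = 9: count[9] becomes 2
p_4 = 6: count[6] becomes 1
p_5 = 5: count[5] becomes 1
p_6 = 8: count[8] becomes 1
p_7 = 5: count[5] becomes 2
p_8 = 6: count[6] becomes 2
p_9 = 1: count[1] becomes 1
Degrees (1 + count): deg[1]=1+1=2, deg[2]=1+0=1, deg[3]=1+0=1, deg[4]=1+0=1, deg[5]=1+2=3, deg[6]=1+2=3, deg[7]=1+1=2, deg[8]=1+1=2, deg[9]=1+2=3, deg[10]=1+0=1, deg[11]=1+0=1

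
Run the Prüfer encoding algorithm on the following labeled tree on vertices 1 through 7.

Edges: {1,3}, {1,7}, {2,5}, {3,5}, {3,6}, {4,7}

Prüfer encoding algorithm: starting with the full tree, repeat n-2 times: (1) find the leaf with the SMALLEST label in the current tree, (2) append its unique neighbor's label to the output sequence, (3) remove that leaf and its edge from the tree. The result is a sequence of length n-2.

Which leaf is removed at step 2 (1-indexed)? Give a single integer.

Step 1: current leaves = {2,4,6}. Remove leaf 2 (neighbor: 5).
Step 2: current leaves = {4,5,6}. Remove leaf 4 (neighbor: 7).

Answer: 4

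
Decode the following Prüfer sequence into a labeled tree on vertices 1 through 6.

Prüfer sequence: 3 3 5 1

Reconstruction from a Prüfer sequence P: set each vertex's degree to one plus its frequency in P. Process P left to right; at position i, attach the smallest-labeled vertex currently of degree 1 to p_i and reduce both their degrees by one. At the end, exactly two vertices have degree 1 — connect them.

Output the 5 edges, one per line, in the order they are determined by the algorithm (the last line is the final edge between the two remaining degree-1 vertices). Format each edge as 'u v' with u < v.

Initial degrees: {1:2, 2:1, 3:3, 4:1, 5:2, 6:1}
Step 1: smallest deg-1 vertex = 2, p_1 = 3. Add edge {2,3}. Now deg[2]=0, deg[3]=2.
Step 2: smallest deg-1 vertex = 4, p_2 = 3. Add edge {3,4}. Now deg[4]=0, deg[3]=1.
Step 3: smallest deg-1 vertex = 3, p_3 = 5. Add edge {3,5}. Now deg[3]=0, deg[5]=1.
Step 4: smallest deg-1 vertex = 5, p_4 = 1. Add edge {1,5}. Now deg[5]=0, deg[1]=1.
Final: two remaining deg-1 vertices are 1, 6. Add edge {1,6}.

Answer: 2 3
3 4
3 5
1 5
1 6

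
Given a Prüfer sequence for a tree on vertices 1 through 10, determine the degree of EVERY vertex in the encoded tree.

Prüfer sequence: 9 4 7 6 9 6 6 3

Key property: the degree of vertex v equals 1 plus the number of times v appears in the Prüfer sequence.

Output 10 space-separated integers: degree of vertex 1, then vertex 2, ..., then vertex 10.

Answer: 1 1 2 2 1 4 2 1 3 1

Derivation:
p_1 = 9: count[9] becomes 1
p_2 = 4: count[4] becomes 1
p_3 = 7: count[7] becomes 1
p_4 = 6: count[6] becomes 1
p_5 = 9: count[9] becomes 2
p_6 = 6: count[6] becomes 2
p_7 = 6: count[6] becomes 3
p_8 = 3: count[3] becomes 1
Degrees (1 + count): deg[1]=1+0=1, deg[2]=1+0=1, deg[3]=1+1=2, deg[4]=1+1=2, deg[5]=1+0=1, deg[6]=1+3=4, deg[7]=1+1=2, deg[8]=1+0=1, deg[9]=1+2=3, deg[10]=1+0=1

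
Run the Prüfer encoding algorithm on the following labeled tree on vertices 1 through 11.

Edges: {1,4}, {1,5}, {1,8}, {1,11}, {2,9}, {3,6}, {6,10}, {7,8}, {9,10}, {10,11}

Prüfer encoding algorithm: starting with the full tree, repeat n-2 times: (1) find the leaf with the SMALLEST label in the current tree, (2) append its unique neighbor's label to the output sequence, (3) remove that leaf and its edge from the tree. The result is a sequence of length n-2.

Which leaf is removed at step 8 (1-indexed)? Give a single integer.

Answer: 1

Derivation:
Step 1: current leaves = {2,3,4,5,7}. Remove leaf 2 (neighbor: 9).
Step 2: current leaves = {3,4,5,7,9}. Remove leaf 3 (neighbor: 6).
Step 3: current leaves = {4,5,6,7,9}. Remove leaf 4 (neighbor: 1).
Step 4: current leaves = {5,6,7,9}. Remove leaf 5 (neighbor: 1).
Step 5: current leaves = {6,7,9}. Remove leaf 6 (neighbor: 10).
Step 6: current leaves = {7,9}. Remove leaf 7 (neighbor: 8).
Step 7: current leaves = {8,9}. Remove leaf 8 (neighbor: 1).
Step 8: current leaves = {1,9}. Remove leaf 1 (neighbor: 11).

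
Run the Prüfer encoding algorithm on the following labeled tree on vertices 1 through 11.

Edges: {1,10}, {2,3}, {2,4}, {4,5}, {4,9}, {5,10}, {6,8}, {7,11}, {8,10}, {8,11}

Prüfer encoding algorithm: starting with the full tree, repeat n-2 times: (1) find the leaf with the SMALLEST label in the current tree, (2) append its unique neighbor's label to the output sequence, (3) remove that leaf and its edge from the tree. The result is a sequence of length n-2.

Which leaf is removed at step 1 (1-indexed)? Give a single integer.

Step 1: current leaves = {1,3,6,7,9}. Remove leaf 1 (neighbor: 10).

Answer: 1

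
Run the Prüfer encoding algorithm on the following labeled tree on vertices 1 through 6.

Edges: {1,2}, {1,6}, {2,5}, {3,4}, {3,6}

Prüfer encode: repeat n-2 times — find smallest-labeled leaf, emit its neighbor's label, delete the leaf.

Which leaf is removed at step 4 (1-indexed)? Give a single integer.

Step 1: current leaves = {4,5}. Remove leaf 4 (neighbor: 3).
Step 2: current leaves = {3,5}. Remove leaf 3 (neighbor: 6).
Step 3: current leaves = {5,6}. Remove leaf 5 (neighbor: 2).
Step 4: current leaves = {2,6}. Remove leaf 2 (neighbor: 1).

Answer: 2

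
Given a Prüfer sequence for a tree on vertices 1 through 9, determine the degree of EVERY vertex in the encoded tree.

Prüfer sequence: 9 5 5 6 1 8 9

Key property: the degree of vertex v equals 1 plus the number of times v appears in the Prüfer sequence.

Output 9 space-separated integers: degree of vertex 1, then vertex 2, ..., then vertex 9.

Answer: 2 1 1 1 3 2 1 2 3

Derivation:
p_1 = 9: count[9] becomes 1
p_2 = 5: count[5] becomes 1
p_3 = 5: count[5] becomes 2
p_4 = 6: count[6] becomes 1
p_5 = 1: count[1] becomes 1
p_6 = 8: count[8] becomes 1
p_7 = 9: count[9] becomes 2
Degrees (1 + count): deg[1]=1+1=2, deg[2]=1+0=1, deg[3]=1+0=1, deg[4]=1+0=1, deg[5]=1+2=3, deg[6]=1+1=2, deg[7]=1+0=1, deg[8]=1+1=2, deg[9]=1+2=3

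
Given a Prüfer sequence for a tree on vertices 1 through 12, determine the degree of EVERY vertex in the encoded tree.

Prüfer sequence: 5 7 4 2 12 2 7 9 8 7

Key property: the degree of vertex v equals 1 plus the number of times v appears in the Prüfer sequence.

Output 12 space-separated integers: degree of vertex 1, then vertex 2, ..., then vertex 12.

p_1 = 5: count[5] becomes 1
p_2 = 7: count[7] becomes 1
p_3 = 4: count[4] becomes 1
p_4 = 2: count[2] becomes 1
p_5 = 12: count[12] becomes 1
p_6 = 2: count[2] becomes 2
p_7 = 7: count[7] becomes 2
p_8 = 9: count[9] becomes 1
p_9 = 8: count[8] becomes 1
p_10 = 7: count[7] becomes 3
Degrees (1 + count): deg[1]=1+0=1, deg[2]=1+2=3, deg[3]=1+0=1, deg[4]=1+1=2, deg[5]=1+1=2, deg[6]=1+0=1, deg[7]=1+3=4, deg[8]=1+1=2, deg[9]=1+1=2, deg[10]=1+0=1, deg[11]=1+0=1, deg[12]=1+1=2

Answer: 1 3 1 2 2 1 4 2 2 1 1 2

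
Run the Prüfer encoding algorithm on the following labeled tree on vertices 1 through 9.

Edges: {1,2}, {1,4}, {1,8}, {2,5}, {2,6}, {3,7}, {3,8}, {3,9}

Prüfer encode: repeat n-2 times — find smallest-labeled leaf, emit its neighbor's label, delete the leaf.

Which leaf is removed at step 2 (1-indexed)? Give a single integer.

Answer: 5

Derivation:
Step 1: current leaves = {4,5,6,7,9}. Remove leaf 4 (neighbor: 1).
Step 2: current leaves = {5,6,7,9}. Remove leaf 5 (neighbor: 2).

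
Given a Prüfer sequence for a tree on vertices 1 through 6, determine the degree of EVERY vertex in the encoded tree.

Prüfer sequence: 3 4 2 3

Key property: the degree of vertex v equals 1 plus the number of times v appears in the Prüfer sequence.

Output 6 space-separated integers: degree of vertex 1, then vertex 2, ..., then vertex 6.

Answer: 1 2 3 2 1 1

Derivation:
p_1 = 3: count[3] becomes 1
p_2 = 4: count[4] becomes 1
p_3 = 2: count[2] becomes 1
p_4 = 3: count[3] becomes 2
Degrees (1 + count): deg[1]=1+0=1, deg[2]=1+1=2, deg[3]=1+2=3, deg[4]=1+1=2, deg[5]=1+0=1, deg[6]=1+0=1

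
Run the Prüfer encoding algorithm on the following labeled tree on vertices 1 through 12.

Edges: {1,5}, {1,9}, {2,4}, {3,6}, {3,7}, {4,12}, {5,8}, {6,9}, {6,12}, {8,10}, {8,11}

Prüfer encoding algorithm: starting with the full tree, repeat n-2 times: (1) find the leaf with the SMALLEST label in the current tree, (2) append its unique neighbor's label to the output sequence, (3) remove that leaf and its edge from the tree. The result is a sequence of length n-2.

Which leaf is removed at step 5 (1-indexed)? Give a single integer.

Answer: 10

Derivation:
Step 1: current leaves = {2,7,10,11}. Remove leaf 2 (neighbor: 4).
Step 2: current leaves = {4,7,10,11}. Remove leaf 4 (neighbor: 12).
Step 3: current leaves = {7,10,11,12}. Remove leaf 7 (neighbor: 3).
Step 4: current leaves = {3,10,11,12}. Remove leaf 3 (neighbor: 6).
Step 5: current leaves = {10,11,12}. Remove leaf 10 (neighbor: 8).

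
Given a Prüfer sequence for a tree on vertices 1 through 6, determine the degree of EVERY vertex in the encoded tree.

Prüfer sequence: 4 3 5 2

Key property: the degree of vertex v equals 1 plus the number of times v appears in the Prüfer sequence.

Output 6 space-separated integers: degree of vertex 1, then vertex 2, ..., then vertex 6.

p_1 = 4: count[4] becomes 1
p_2 = 3: count[3] becomes 1
p_3 = 5: count[5] becomes 1
p_4 = 2: count[2] becomes 1
Degrees (1 + count): deg[1]=1+0=1, deg[2]=1+1=2, deg[3]=1+1=2, deg[4]=1+1=2, deg[5]=1+1=2, deg[6]=1+0=1

Answer: 1 2 2 2 2 1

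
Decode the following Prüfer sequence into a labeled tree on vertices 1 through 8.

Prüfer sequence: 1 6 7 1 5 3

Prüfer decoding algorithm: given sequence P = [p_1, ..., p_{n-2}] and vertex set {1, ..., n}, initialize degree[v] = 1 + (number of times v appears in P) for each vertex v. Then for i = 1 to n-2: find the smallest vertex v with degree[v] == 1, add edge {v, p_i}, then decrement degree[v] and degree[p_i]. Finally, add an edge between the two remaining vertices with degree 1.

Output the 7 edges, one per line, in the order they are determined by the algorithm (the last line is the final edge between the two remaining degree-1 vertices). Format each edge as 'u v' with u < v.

Answer: 1 2
4 6
6 7
1 7
1 5
3 5
3 8

Derivation:
Initial degrees: {1:3, 2:1, 3:2, 4:1, 5:2, 6:2, 7:2, 8:1}
Step 1: smallest deg-1 vertex = 2, p_1 = 1. Add edge {1,2}. Now deg[2]=0, deg[1]=2.
Step 2: smallest deg-1 vertex = 4, p_2 = 6. Add edge {4,6}. Now deg[4]=0, deg[6]=1.
Step 3: smallest deg-1 vertex = 6, p_3 = 7. Add edge {6,7}. Now deg[6]=0, deg[7]=1.
Step 4: smallest deg-1 vertex = 7, p_4 = 1. Add edge {1,7}. Now deg[7]=0, deg[1]=1.
Step 5: smallest deg-1 vertex = 1, p_5 = 5. Add edge {1,5}. Now deg[1]=0, deg[5]=1.
Step 6: smallest deg-1 vertex = 5, p_6 = 3. Add edge {3,5}. Now deg[5]=0, deg[3]=1.
Final: two remaining deg-1 vertices are 3, 8. Add edge {3,8}.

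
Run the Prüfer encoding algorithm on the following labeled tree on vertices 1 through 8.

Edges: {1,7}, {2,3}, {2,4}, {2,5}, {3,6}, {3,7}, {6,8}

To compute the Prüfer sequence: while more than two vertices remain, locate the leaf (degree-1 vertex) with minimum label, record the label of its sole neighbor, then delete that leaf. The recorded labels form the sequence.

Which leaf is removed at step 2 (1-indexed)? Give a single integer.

Answer: 4

Derivation:
Step 1: current leaves = {1,4,5,8}. Remove leaf 1 (neighbor: 7).
Step 2: current leaves = {4,5,7,8}. Remove leaf 4 (neighbor: 2).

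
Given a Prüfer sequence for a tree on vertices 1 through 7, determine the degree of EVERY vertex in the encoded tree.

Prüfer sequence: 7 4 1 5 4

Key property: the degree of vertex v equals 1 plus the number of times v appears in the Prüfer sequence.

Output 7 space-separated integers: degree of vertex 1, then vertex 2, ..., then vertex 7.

p_1 = 7: count[7] becomes 1
p_2 = 4: count[4] becomes 1
p_3 = 1: count[1] becomes 1
p_4 = 5: count[5] becomes 1
p_5 = 4: count[4] becomes 2
Degrees (1 + count): deg[1]=1+1=2, deg[2]=1+0=1, deg[3]=1+0=1, deg[4]=1+2=3, deg[5]=1+1=2, deg[6]=1+0=1, deg[7]=1+1=2

Answer: 2 1 1 3 2 1 2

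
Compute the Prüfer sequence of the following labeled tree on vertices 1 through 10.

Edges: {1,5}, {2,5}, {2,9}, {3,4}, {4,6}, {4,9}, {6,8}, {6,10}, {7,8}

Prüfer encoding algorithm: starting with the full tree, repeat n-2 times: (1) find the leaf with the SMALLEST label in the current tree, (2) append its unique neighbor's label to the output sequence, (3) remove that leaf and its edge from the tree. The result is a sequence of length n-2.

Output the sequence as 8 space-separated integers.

Step 1: leaves = {1,3,7,10}. Remove smallest leaf 1, emit neighbor 5.
Step 2: leaves = {3,5,7,10}. Remove smallest leaf 3, emit neighbor 4.
Step 3: leaves = {5,7,10}. Remove smallest leaf 5, emit neighbor 2.
Step 4: leaves = {2,7,10}. Remove smallest leaf 2, emit neighbor 9.
Step 5: leaves = {7,9,10}. Remove smallest leaf 7, emit neighbor 8.
Step 6: leaves = {8,9,10}. Remove smallest leaf 8, emit neighbor 6.
Step 7: leaves = {9,10}. Remove smallest leaf 9, emit neighbor 4.
Step 8: leaves = {4,10}. Remove smallest leaf 4, emit neighbor 6.
Done: 2 vertices remain (6, 10). Sequence = [5 4 2 9 8 6 4 6]

Answer: 5 4 2 9 8 6 4 6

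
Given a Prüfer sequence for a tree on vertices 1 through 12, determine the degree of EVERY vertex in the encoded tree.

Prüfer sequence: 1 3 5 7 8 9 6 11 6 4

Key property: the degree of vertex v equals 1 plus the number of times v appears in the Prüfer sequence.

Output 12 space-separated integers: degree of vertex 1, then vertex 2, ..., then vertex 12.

p_1 = 1: count[1] becomes 1
p_2 = 3: count[3] becomes 1
p_3 = 5: count[5] becomes 1
p_4 = 7: count[7] becomes 1
p_5 = 8: count[8] becomes 1
p_6 = 9: count[9] becomes 1
p_7 = 6: count[6] becomes 1
p_8 = 11: count[11] becomes 1
p_9 = 6: count[6] becomes 2
p_10 = 4: count[4] becomes 1
Degrees (1 + count): deg[1]=1+1=2, deg[2]=1+0=1, deg[3]=1+1=2, deg[4]=1+1=2, deg[5]=1+1=2, deg[6]=1+2=3, deg[7]=1+1=2, deg[8]=1+1=2, deg[9]=1+1=2, deg[10]=1+0=1, deg[11]=1+1=2, deg[12]=1+0=1

Answer: 2 1 2 2 2 3 2 2 2 1 2 1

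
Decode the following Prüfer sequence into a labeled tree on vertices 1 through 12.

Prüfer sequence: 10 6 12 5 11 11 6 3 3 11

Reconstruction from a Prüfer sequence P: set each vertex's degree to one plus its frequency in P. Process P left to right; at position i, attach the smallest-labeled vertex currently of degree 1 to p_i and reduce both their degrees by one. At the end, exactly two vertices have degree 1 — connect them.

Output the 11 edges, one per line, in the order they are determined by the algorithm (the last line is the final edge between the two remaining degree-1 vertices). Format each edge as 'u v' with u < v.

Initial degrees: {1:1, 2:1, 3:3, 4:1, 5:2, 6:3, 7:1, 8:1, 9:1, 10:2, 11:4, 12:2}
Step 1: smallest deg-1 vertex = 1, p_1 = 10. Add edge {1,10}. Now deg[1]=0, deg[10]=1.
Step 2: smallest deg-1 vertex = 2, p_2 = 6. Add edge {2,6}. Now deg[2]=0, deg[6]=2.
Step 3: smallest deg-1 vertex = 4, p_3 = 12. Add edge {4,12}. Now deg[4]=0, deg[12]=1.
Step 4: smallest deg-1 vertex = 7, p_4 = 5. Add edge {5,7}. Now deg[7]=0, deg[5]=1.
Step 5: smallest deg-1 vertex = 5, p_5 = 11. Add edge {5,11}. Now deg[5]=0, deg[11]=3.
Step 6: smallest deg-1 vertex = 8, p_6 = 11. Add edge {8,11}. Now deg[8]=0, deg[11]=2.
Step 7: smallest deg-1 vertex = 9, p_7 = 6. Add edge {6,9}. Now deg[9]=0, deg[6]=1.
Step 8: smallest deg-1 vertex = 6, p_8 = 3. Add edge {3,6}. Now deg[6]=0, deg[3]=2.
Step 9: smallest deg-1 vertex = 10, p_9 = 3. Add edge {3,10}. Now deg[10]=0, deg[3]=1.
Step 10: smallest deg-1 vertex = 3, p_10 = 11. Add edge {3,11}. Now deg[3]=0, deg[11]=1.
Final: two remaining deg-1 vertices are 11, 12. Add edge {11,12}.

Answer: 1 10
2 6
4 12
5 7
5 11
8 11
6 9
3 6
3 10
3 11
11 12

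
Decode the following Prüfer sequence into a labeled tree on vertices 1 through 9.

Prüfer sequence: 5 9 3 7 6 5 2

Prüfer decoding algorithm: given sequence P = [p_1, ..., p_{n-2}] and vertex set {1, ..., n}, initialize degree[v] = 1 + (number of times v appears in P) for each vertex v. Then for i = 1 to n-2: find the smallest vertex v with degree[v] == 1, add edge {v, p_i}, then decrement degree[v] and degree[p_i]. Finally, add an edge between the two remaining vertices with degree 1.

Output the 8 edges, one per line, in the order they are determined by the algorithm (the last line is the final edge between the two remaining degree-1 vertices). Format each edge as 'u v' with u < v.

Answer: 1 5
4 9
3 8
3 7
6 7
5 6
2 5
2 9

Derivation:
Initial degrees: {1:1, 2:2, 3:2, 4:1, 5:3, 6:2, 7:2, 8:1, 9:2}
Step 1: smallest deg-1 vertex = 1, p_1 = 5. Add edge {1,5}. Now deg[1]=0, deg[5]=2.
Step 2: smallest deg-1 vertex = 4, p_2 = 9. Add edge {4,9}. Now deg[4]=0, deg[9]=1.
Step 3: smallest deg-1 vertex = 8, p_3 = 3. Add edge {3,8}. Now deg[8]=0, deg[3]=1.
Step 4: smallest deg-1 vertex = 3, p_4 = 7. Add edge {3,7}. Now deg[3]=0, deg[7]=1.
Step 5: smallest deg-1 vertex = 7, p_5 = 6. Add edge {6,7}. Now deg[7]=0, deg[6]=1.
Step 6: smallest deg-1 vertex = 6, p_6 = 5. Add edge {5,6}. Now deg[6]=0, deg[5]=1.
Step 7: smallest deg-1 vertex = 5, p_7 = 2. Add edge {2,5}. Now deg[5]=0, deg[2]=1.
Final: two remaining deg-1 vertices are 2, 9. Add edge {2,9}.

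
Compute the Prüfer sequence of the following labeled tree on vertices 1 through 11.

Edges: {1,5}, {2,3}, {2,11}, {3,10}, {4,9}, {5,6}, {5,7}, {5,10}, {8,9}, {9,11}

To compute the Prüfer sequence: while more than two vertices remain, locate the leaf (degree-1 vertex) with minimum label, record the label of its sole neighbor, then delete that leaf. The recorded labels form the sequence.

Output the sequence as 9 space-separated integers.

Step 1: leaves = {1,4,6,7,8}. Remove smallest leaf 1, emit neighbor 5.
Step 2: leaves = {4,6,7,8}. Remove smallest leaf 4, emit neighbor 9.
Step 3: leaves = {6,7,8}. Remove smallest leaf 6, emit neighbor 5.
Step 4: leaves = {7,8}. Remove smallest leaf 7, emit neighbor 5.
Step 5: leaves = {5,8}. Remove smallest leaf 5, emit neighbor 10.
Step 6: leaves = {8,10}. Remove smallest leaf 8, emit neighbor 9.
Step 7: leaves = {9,10}. Remove smallest leaf 9, emit neighbor 11.
Step 8: leaves = {10,11}. Remove smallest leaf 10, emit neighbor 3.
Step 9: leaves = {3,11}. Remove smallest leaf 3, emit neighbor 2.
Done: 2 vertices remain (2, 11). Sequence = [5 9 5 5 10 9 11 3 2]

Answer: 5 9 5 5 10 9 11 3 2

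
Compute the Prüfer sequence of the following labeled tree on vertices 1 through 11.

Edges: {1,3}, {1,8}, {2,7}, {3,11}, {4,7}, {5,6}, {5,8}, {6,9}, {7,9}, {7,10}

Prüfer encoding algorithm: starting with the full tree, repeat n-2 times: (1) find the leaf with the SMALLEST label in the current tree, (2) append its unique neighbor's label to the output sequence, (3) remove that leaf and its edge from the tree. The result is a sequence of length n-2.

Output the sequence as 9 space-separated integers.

Answer: 7 7 7 9 6 5 8 1 3

Derivation:
Step 1: leaves = {2,4,10,11}. Remove smallest leaf 2, emit neighbor 7.
Step 2: leaves = {4,10,11}. Remove smallest leaf 4, emit neighbor 7.
Step 3: leaves = {10,11}. Remove smallest leaf 10, emit neighbor 7.
Step 4: leaves = {7,11}. Remove smallest leaf 7, emit neighbor 9.
Step 5: leaves = {9,11}. Remove smallest leaf 9, emit neighbor 6.
Step 6: leaves = {6,11}. Remove smallest leaf 6, emit neighbor 5.
Step 7: leaves = {5,11}. Remove smallest leaf 5, emit neighbor 8.
Step 8: leaves = {8,11}. Remove smallest leaf 8, emit neighbor 1.
Step 9: leaves = {1,11}. Remove smallest leaf 1, emit neighbor 3.
Done: 2 vertices remain (3, 11). Sequence = [7 7 7 9 6 5 8 1 3]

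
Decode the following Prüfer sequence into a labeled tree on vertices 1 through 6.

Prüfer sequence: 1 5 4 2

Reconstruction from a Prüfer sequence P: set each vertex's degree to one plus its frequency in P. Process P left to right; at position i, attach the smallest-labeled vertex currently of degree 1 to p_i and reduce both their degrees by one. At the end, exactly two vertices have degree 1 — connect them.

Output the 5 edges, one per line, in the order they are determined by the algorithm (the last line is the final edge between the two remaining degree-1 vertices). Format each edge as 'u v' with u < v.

Answer: 1 3
1 5
4 5
2 4
2 6

Derivation:
Initial degrees: {1:2, 2:2, 3:1, 4:2, 5:2, 6:1}
Step 1: smallest deg-1 vertex = 3, p_1 = 1. Add edge {1,3}. Now deg[3]=0, deg[1]=1.
Step 2: smallest deg-1 vertex = 1, p_2 = 5. Add edge {1,5}. Now deg[1]=0, deg[5]=1.
Step 3: smallest deg-1 vertex = 5, p_3 = 4. Add edge {4,5}. Now deg[5]=0, deg[4]=1.
Step 4: smallest deg-1 vertex = 4, p_4 = 2. Add edge {2,4}. Now deg[4]=0, deg[2]=1.
Final: two remaining deg-1 vertices are 2, 6. Add edge {2,6}.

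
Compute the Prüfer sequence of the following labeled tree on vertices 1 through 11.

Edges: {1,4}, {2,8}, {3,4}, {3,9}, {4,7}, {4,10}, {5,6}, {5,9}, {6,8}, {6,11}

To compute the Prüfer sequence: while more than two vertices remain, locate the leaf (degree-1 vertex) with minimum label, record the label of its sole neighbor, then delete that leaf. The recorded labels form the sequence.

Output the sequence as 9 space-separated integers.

Answer: 4 8 4 6 4 3 9 5 6

Derivation:
Step 1: leaves = {1,2,7,10,11}. Remove smallest leaf 1, emit neighbor 4.
Step 2: leaves = {2,7,10,11}. Remove smallest leaf 2, emit neighbor 8.
Step 3: leaves = {7,8,10,11}. Remove smallest leaf 7, emit neighbor 4.
Step 4: leaves = {8,10,11}. Remove smallest leaf 8, emit neighbor 6.
Step 5: leaves = {10,11}. Remove smallest leaf 10, emit neighbor 4.
Step 6: leaves = {4,11}. Remove smallest leaf 4, emit neighbor 3.
Step 7: leaves = {3,11}. Remove smallest leaf 3, emit neighbor 9.
Step 8: leaves = {9,11}. Remove smallest leaf 9, emit neighbor 5.
Step 9: leaves = {5,11}. Remove smallest leaf 5, emit neighbor 6.
Done: 2 vertices remain (6, 11). Sequence = [4 8 4 6 4 3 9 5 6]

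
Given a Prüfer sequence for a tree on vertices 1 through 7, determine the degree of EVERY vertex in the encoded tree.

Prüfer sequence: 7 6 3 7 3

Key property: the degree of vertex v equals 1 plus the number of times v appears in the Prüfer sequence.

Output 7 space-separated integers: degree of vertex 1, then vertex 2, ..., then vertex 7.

p_1 = 7: count[7] becomes 1
p_2 = 6: count[6] becomes 1
p_3 = 3: count[3] becomes 1
p_4 = 7: count[7] becomes 2
p_5 = 3: count[3] becomes 2
Degrees (1 + count): deg[1]=1+0=1, deg[2]=1+0=1, deg[3]=1+2=3, deg[4]=1+0=1, deg[5]=1+0=1, deg[6]=1+1=2, deg[7]=1+2=3

Answer: 1 1 3 1 1 2 3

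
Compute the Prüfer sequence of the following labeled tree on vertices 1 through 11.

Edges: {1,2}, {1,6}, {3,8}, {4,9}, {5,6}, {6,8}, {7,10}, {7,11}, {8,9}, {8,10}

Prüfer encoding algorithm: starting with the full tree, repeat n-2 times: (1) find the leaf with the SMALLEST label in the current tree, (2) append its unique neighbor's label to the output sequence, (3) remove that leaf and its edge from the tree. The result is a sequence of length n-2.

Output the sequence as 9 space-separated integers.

Answer: 1 6 8 9 6 8 8 10 7

Derivation:
Step 1: leaves = {2,3,4,5,11}. Remove smallest leaf 2, emit neighbor 1.
Step 2: leaves = {1,3,4,5,11}. Remove smallest leaf 1, emit neighbor 6.
Step 3: leaves = {3,4,5,11}. Remove smallest leaf 3, emit neighbor 8.
Step 4: leaves = {4,5,11}. Remove smallest leaf 4, emit neighbor 9.
Step 5: leaves = {5,9,11}. Remove smallest leaf 5, emit neighbor 6.
Step 6: leaves = {6,9,11}. Remove smallest leaf 6, emit neighbor 8.
Step 7: leaves = {9,11}. Remove smallest leaf 9, emit neighbor 8.
Step 8: leaves = {8,11}. Remove smallest leaf 8, emit neighbor 10.
Step 9: leaves = {10,11}. Remove smallest leaf 10, emit neighbor 7.
Done: 2 vertices remain (7, 11). Sequence = [1 6 8 9 6 8 8 10 7]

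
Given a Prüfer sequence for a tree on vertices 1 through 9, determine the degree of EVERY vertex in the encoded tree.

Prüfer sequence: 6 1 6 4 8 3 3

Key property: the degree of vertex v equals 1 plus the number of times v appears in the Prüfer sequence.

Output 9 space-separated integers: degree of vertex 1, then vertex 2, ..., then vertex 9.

p_1 = 6: count[6] becomes 1
p_2 = 1: count[1] becomes 1
p_3 = 6: count[6] becomes 2
p_4 = 4: count[4] becomes 1
p_5 = 8: count[8] becomes 1
p_6 = 3: count[3] becomes 1
p_7 = 3: count[3] becomes 2
Degrees (1 + count): deg[1]=1+1=2, deg[2]=1+0=1, deg[3]=1+2=3, deg[4]=1+1=2, deg[5]=1+0=1, deg[6]=1+2=3, deg[7]=1+0=1, deg[8]=1+1=2, deg[9]=1+0=1

Answer: 2 1 3 2 1 3 1 2 1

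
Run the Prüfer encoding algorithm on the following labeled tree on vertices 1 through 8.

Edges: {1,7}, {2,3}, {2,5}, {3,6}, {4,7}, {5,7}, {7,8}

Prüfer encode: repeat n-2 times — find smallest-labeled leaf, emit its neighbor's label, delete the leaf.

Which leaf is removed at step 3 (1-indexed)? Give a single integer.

Step 1: current leaves = {1,4,6,8}. Remove leaf 1 (neighbor: 7).
Step 2: current leaves = {4,6,8}. Remove leaf 4 (neighbor: 7).
Step 3: current leaves = {6,8}. Remove leaf 6 (neighbor: 3).

Answer: 6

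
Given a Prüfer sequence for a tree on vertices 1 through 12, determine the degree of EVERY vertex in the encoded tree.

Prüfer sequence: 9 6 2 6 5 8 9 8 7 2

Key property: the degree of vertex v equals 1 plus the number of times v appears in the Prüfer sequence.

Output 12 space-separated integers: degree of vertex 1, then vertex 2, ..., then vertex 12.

p_1 = 9: count[9] becomes 1
p_2 = 6: count[6] becomes 1
p_3 = 2: count[2] becomes 1
p_4 = 6: count[6] becomes 2
p_5 = 5: count[5] becomes 1
p_6 = 8: count[8] becomes 1
p_7 = 9: count[9] becomes 2
p_8 = 8: count[8] becomes 2
p_9 = 7: count[7] becomes 1
p_10 = 2: count[2] becomes 2
Degrees (1 + count): deg[1]=1+0=1, deg[2]=1+2=3, deg[3]=1+0=1, deg[4]=1+0=1, deg[5]=1+1=2, deg[6]=1+2=3, deg[7]=1+1=2, deg[8]=1+2=3, deg[9]=1+2=3, deg[10]=1+0=1, deg[11]=1+0=1, deg[12]=1+0=1

Answer: 1 3 1 1 2 3 2 3 3 1 1 1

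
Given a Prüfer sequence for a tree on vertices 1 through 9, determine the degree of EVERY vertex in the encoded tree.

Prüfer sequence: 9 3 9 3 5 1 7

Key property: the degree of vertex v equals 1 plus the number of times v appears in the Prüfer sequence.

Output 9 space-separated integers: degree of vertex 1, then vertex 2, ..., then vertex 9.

p_1 = 9: count[9] becomes 1
p_2 = 3: count[3] becomes 1
p_3 = 9: count[9] becomes 2
p_4 = 3: count[3] becomes 2
p_5 = 5: count[5] becomes 1
p_6 = 1: count[1] becomes 1
p_7 = 7: count[7] becomes 1
Degrees (1 + count): deg[1]=1+1=2, deg[2]=1+0=1, deg[3]=1+2=3, deg[4]=1+0=1, deg[5]=1+1=2, deg[6]=1+0=1, deg[7]=1+1=2, deg[8]=1+0=1, deg[9]=1+2=3

Answer: 2 1 3 1 2 1 2 1 3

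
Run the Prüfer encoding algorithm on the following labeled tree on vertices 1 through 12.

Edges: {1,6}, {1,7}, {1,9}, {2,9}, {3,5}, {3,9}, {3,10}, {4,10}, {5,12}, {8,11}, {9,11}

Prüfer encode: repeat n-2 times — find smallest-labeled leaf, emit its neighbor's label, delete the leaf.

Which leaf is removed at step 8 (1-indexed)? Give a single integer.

Step 1: current leaves = {2,4,6,7,8,12}. Remove leaf 2 (neighbor: 9).
Step 2: current leaves = {4,6,7,8,12}. Remove leaf 4 (neighbor: 10).
Step 3: current leaves = {6,7,8,10,12}. Remove leaf 6 (neighbor: 1).
Step 4: current leaves = {7,8,10,12}. Remove leaf 7 (neighbor: 1).
Step 5: current leaves = {1,8,10,12}. Remove leaf 1 (neighbor: 9).
Step 6: current leaves = {8,10,12}. Remove leaf 8 (neighbor: 11).
Step 7: current leaves = {10,11,12}. Remove leaf 10 (neighbor: 3).
Step 8: current leaves = {11,12}. Remove leaf 11 (neighbor: 9).

Answer: 11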